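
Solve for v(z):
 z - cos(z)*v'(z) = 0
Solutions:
 v(z) = C1 + Integral(z/cos(z), z)


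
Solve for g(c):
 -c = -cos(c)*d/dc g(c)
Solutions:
 g(c) = C1 + Integral(c/cos(c), c)


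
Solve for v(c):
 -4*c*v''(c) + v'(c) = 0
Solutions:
 v(c) = C1 + C2*c^(5/4)


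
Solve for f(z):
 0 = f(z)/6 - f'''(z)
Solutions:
 f(z) = C3*exp(6^(2/3)*z/6) + (C1*sin(2^(2/3)*3^(1/6)*z/4) + C2*cos(2^(2/3)*3^(1/6)*z/4))*exp(-6^(2/3)*z/12)


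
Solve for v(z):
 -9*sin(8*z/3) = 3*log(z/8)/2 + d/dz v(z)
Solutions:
 v(z) = C1 - 3*z*log(z)/2 + 3*z/2 + 9*z*log(2)/2 + 27*cos(8*z/3)/8


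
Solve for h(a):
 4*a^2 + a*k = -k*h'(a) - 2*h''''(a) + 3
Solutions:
 h(a) = C1 + C2*exp(2^(2/3)*a*(-k)^(1/3)/2) + C3*exp(2^(2/3)*a*(-k)^(1/3)*(-1 + sqrt(3)*I)/4) + C4*exp(-2^(2/3)*a*(-k)^(1/3)*(1 + sqrt(3)*I)/4) - 4*a^3/(3*k) - a^2/2 + 3*a/k


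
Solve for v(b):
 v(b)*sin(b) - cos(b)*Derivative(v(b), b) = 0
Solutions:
 v(b) = C1/cos(b)


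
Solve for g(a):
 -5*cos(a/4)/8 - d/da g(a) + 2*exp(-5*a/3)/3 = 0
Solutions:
 g(a) = C1 - 5*sin(a/4)/2 - 2*exp(-5*a/3)/5


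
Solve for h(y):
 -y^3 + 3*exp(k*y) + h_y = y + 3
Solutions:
 h(y) = C1 + y^4/4 + y^2/2 + 3*y - 3*exp(k*y)/k


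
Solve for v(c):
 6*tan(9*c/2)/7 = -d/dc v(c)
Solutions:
 v(c) = C1 + 4*log(cos(9*c/2))/21


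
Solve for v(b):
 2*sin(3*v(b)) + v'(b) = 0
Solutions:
 v(b) = -acos((-C1 - exp(12*b))/(C1 - exp(12*b)))/3 + 2*pi/3
 v(b) = acos((-C1 - exp(12*b))/(C1 - exp(12*b)))/3


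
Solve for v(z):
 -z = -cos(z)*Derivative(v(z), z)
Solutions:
 v(z) = C1 + Integral(z/cos(z), z)


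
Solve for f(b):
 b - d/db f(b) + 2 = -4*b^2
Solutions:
 f(b) = C1 + 4*b^3/3 + b^2/2 + 2*b


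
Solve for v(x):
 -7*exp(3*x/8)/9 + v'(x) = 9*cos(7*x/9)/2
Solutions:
 v(x) = C1 + 56*exp(3*x/8)/27 + 81*sin(7*x/9)/14


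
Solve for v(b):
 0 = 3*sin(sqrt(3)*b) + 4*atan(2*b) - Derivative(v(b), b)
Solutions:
 v(b) = C1 + 4*b*atan(2*b) - log(4*b^2 + 1) - sqrt(3)*cos(sqrt(3)*b)


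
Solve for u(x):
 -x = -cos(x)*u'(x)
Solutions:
 u(x) = C1 + Integral(x/cos(x), x)


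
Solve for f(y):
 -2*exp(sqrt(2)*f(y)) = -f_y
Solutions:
 f(y) = sqrt(2)*(2*log(-1/(C1 + 2*y)) - log(2))/4


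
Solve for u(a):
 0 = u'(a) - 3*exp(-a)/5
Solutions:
 u(a) = C1 - 3*exp(-a)/5


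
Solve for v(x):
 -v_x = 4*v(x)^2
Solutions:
 v(x) = 1/(C1 + 4*x)


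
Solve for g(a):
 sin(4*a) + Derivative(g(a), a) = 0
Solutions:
 g(a) = C1 + cos(4*a)/4


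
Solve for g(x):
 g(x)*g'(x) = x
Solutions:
 g(x) = -sqrt(C1 + x^2)
 g(x) = sqrt(C1 + x^2)


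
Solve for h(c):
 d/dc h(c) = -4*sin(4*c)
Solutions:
 h(c) = C1 + cos(4*c)


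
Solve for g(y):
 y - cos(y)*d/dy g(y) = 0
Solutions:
 g(y) = C1 + Integral(y/cos(y), y)


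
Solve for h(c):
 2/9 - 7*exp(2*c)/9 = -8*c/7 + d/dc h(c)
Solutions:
 h(c) = C1 + 4*c^2/7 + 2*c/9 - 7*exp(2*c)/18


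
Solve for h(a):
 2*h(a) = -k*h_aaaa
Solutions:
 h(a) = C1*exp(-2^(1/4)*a*(-1/k)^(1/4)) + C2*exp(2^(1/4)*a*(-1/k)^(1/4)) + C3*exp(-2^(1/4)*I*a*(-1/k)^(1/4)) + C4*exp(2^(1/4)*I*a*(-1/k)^(1/4))


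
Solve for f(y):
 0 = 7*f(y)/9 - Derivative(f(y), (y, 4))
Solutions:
 f(y) = C1*exp(-sqrt(3)*7^(1/4)*y/3) + C2*exp(sqrt(3)*7^(1/4)*y/3) + C3*sin(sqrt(3)*7^(1/4)*y/3) + C4*cos(sqrt(3)*7^(1/4)*y/3)


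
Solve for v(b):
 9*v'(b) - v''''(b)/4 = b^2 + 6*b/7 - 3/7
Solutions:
 v(b) = C1 + C4*exp(6^(2/3)*b) + b^3/27 + b^2/21 - b/21 + (C2*sin(3*2^(2/3)*3^(1/6)*b/2) + C3*cos(3*2^(2/3)*3^(1/6)*b/2))*exp(-6^(2/3)*b/2)


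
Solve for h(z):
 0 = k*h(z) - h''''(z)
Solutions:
 h(z) = C1*exp(-k^(1/4)*z) + C2*exp(k^(1/4)*z) + C3*exp(-I*k^(1/4)*z) + C4*exp(I*k^(1/4)*z)


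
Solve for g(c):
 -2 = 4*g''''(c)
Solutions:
 g(c) = C1 + C2*c + C3*c^2 + C4*c^3 - c^4/48


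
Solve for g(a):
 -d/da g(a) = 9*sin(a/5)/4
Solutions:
 g(a) = C1 + 45*cos(a/5)/4


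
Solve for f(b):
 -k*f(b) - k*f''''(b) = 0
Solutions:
 f(b) = (C1*sin(sqrt(2)*b/2) + C2*cos(sqrt(2)*b/2))*exp(-sqrt(2)*b/2) + (C3*sin(sqrt(2)*b/2) + C4*cos(sqrt(2)*b/2))*exp(sqrt(2)*b/2)


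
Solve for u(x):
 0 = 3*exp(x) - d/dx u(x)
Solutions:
 u(x) = C1 + 3*exp(x)


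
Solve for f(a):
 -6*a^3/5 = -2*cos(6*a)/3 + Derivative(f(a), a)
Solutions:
 f(a) = C1 - 3*a^4/10 + sin(6*a)/9


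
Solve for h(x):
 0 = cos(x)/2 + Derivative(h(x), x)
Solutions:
 h(x) = C1 - sin(x)/2


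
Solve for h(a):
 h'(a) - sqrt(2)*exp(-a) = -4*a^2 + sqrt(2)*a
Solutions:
 h(a) = C1 - 4*a^3/3 + sqrt(2)*a^2/2 - sqrt(2)*exp(-a)


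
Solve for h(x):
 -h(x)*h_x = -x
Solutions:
 h(x) = -sqrt(C1 + x^2)
 h(x) = sqrt(C1 + x^2)


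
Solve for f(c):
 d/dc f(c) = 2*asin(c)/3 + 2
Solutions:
 f(c) = C1 + 2*c*asin(c)/3 + 2*c + 2*sqrt(1 - c^2)/3


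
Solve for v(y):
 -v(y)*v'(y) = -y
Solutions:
 v(y) = -sqrt(C1 + y^2)
 v(y) = sqrt(C1 + y^2)


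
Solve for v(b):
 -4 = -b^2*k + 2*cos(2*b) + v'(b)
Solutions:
 v(b) = C1 + b^3*k/3 - 4*b - sin(2*b)


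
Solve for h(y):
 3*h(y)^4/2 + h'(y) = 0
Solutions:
 h(y) = 2^(1/3)*(1/(C1 + 9*y))^(1/3)
 h(y) = 2^(1/3)*(-3^(2/3) - 3*3^(1/6)*I)*(1/(C1 + 3*y))^(1/3)/6
 h(y) = 2^(1/3)*(-3^(2/3) + 3*3^(1/6)*I)*(1/(C1 + 3*y))^(1/3)/6


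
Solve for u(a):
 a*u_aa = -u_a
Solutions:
 u(a) = C1 + C2*log(a)


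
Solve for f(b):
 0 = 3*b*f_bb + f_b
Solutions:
 f(b) = C1 + C2*b^(2/3)


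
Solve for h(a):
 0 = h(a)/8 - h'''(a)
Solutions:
 h(a) = C3*exp(a/2) + (C1*sin(sqrt(3)*a/4) + C2*cos(sqrt(3)*a/4))*exp(-a/4)


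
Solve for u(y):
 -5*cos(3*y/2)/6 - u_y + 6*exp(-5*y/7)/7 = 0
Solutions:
 u(y) = C1 - 5*sin(3*y/2)/9 - 6*exp(-5*y/7)/5


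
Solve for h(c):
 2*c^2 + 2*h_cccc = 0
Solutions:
 h(c) = C1 + C2*c + C3*c^2 + C4*c^3 - c^6/360


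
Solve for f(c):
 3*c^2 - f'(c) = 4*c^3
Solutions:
 f(c) = C1 - c^4 + c^3


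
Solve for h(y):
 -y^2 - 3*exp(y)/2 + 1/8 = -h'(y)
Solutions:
 h(y) = C1 + y^3/3 - y/8 + 3*exp(y)/2


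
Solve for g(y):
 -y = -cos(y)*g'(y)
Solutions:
 g(y) = C1 + Integral(y/cos(y), y)


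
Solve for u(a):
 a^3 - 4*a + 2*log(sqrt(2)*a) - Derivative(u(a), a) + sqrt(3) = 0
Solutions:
 u(a) = C1 + a^4/4 - 2*a^2 + 2*a*log(a) - 2*a + a*log(2) + sqrt(3)*a


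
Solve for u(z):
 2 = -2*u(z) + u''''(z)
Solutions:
 u(z) = C1*exp(-2^(1/4)*z) + C2*exp(2^(1/4)*z) + C3*sin(2^(1/4)*z) + C4*cos(2^(1/4)*z) - 1


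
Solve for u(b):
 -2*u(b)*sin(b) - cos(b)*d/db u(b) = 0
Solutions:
 u(b) = C1*cos(b)^2


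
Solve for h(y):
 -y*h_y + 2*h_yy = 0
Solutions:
 h(y) = C1 + C2*erfi(y/2)


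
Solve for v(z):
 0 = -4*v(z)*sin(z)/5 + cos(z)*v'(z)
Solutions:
 v(z) = C1/cos(z)^(4/5)


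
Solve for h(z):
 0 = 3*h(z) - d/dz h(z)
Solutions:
 h(z) = C1*exp(3*z)


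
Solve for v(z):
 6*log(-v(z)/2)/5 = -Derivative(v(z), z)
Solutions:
 5*Integral(1/(log(-_y) - log(2)), (_y, v(z)))/6 = C1 - z


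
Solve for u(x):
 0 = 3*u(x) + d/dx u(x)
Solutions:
 u(x) = C1*exp(-3*x)


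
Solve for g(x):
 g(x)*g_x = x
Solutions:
 g(x) = -sqrt(C1 + x^2)
 g(x) = sqrt(C1 + x^2)


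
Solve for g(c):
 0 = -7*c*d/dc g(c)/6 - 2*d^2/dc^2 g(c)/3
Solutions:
 g(c) = C1 + C2*erf(sqrt(14)*c/4)


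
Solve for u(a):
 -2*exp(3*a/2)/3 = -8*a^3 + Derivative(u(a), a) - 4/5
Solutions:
 u(a) = C1 + 2*a^4 + 4*a/5 - 4*exp(3*a/2)/9


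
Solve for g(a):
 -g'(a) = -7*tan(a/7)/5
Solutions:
 g(a) = C1 - 49*log(cos(a/7))/5


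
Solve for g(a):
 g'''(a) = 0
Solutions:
 g(a) = C1 + C2*a + C3*a^2


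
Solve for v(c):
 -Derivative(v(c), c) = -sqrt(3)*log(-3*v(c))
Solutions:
 -sqrt(3)*Integral(1/(log(-_y) + log(3)), (_y, v(c)))/3 = C1 - c


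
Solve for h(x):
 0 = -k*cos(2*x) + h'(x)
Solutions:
 h(x) = C1 + k*sin(2*x)/2


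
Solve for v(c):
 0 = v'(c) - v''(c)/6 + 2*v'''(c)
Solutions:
 v(c) = C1 + (C2*sin(sqrt(287)*c/24) + C3*cos(sqrt(287)*c/24))*exp(c/24)


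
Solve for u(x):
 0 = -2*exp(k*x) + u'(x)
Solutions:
 u(x) = C1 + 2*exp(k*x)/k


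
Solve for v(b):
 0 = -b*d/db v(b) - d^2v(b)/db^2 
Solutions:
 v(b) = C1 + C2*erf(sqrt(2)*b/2)


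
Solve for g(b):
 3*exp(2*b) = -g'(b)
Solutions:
 g(b) = C1 - 3*exp(2*b)/2


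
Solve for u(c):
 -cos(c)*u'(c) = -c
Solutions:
 u(c) = C1 + Integral(c/cos(c), c)


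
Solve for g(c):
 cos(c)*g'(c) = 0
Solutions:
 g(c) = C1


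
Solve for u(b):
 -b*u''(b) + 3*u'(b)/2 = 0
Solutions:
 u(b) = C1 + C2*b^(5/2)


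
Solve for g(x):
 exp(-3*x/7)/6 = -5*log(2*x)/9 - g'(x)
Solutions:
 g(x) = C1 - 5*x*log(x)/9 + 5*x*(1 - log(2))/9 + 7*exp(-3*x/7)/18


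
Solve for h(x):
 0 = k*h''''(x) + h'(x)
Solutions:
 h(x) = C1 + C2*exp(x*(-1/k)^(1/3)) + C3*exp(x*(-1/k)^(1/3)*(-1 + sqrt(3)*I)/2) + C4*exp(-x*(-1/k)^(1/3)*(1 + sqrt(3)*I)/2)


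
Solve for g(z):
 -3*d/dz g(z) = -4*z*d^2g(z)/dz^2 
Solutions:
 g(z) = C1 + C2*z^(7/4)


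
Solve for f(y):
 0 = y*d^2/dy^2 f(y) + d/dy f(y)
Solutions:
 f(y) = C1 + C2*log(y)


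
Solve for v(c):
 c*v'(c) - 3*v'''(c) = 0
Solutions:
 v(c) = C1 + Integral(C2*airyai(3^(2/3)*c/3) + C3*airybi(3^(2/3)*c/3), c)


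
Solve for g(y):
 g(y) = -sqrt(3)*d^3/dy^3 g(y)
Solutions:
 g(y) = C3*exp(-3^(5/6)*y/3) + (C1*sin(3^(1/3)*y/2) + C2*cos(3^(1/3)*y/2))*exp(3^(5/6)*y/6)


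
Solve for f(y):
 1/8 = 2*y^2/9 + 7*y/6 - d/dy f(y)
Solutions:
 f(y) = C1 + 2*y^3/27 + 7*y^2/12 - y/8


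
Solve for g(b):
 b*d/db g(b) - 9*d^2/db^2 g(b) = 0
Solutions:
 g(b) = C1 + C2*erfi(sqrt(2)*b/6)


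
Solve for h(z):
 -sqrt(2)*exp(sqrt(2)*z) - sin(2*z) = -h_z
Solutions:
 h(z) = C1 + exp(sqrt(2)*z) - cos(2*z)/2


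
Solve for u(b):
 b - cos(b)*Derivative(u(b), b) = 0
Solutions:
 u(b) = C1 + Integral(b/cos(b), b)


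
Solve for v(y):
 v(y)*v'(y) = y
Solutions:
 v(y) = -sqrt(C1 + y^2)
 v(y) = sqrt(C1 + y^2)


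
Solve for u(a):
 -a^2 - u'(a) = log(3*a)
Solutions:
 u(a) = C1 - a^3/3 - a*log(a) - a*log(3) + a


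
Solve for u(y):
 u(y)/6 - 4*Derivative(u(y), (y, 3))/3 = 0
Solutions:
 u(y) = C3*exp(y/2) + (C1*sin(sqrt(3)*y/4) + C2*cos(sqrt(3)*y/4))*exp(-y/4)


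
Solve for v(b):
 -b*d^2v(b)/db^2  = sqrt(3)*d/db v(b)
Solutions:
 v(b) = C1 + C2*b^(1 - sqrt(3))


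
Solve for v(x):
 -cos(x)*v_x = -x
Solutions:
 v(x) = C1 + Integral(x/cos(x), x)


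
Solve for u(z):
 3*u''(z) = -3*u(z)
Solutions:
 u(z) = C1*sin(z) + C2*cos(z)


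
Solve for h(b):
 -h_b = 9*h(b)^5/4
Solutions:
 h(b) = -I*(1/(C1 + 9*b))^(1/4)
 h(b) = I*(1/(C1 + 9*b))^(1/4)
 h(b) = -(1/(C1 + 9*b))^(1/4)
 h(b) = (1/(C1 + 9*b))^(1/4)


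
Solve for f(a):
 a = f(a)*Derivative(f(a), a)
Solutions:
 f(a) = -sqrt(C1 + a^2)
 f(a) = sqrt(C1 + a^2)


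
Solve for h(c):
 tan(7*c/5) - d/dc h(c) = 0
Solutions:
 h(c) = C1 - 5*log(cos(7*c/5))/7


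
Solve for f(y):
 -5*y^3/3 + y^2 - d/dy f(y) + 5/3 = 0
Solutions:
 f(y) = C1 - 5*y^4/12 + y^3/3 + 5*y/3


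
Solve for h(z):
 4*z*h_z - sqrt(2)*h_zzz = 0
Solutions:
 h(z) = C1 + Integral(C2*airyai(sqrt(2)*z) + C3*airybi(sqrt(2)*z), z)


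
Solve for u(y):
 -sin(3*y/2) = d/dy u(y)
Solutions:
 u(y) = C1 + 2*cos(3*y/2)/3


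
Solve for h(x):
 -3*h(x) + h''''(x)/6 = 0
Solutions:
 h(x) = C1*exp(-2^(1/4)*sqrt(3)*x) + C2*exp(2^(1/4)*sqrt(3)*x) + C3*sin(2^(1/4)*sqrt(3)*x) + C4*cos(2^(1/4)*sqrt(3)*x)


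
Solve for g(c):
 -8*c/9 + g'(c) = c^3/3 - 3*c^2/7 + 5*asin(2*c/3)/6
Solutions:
 g(c) = C1 + c^4/12 - c^3/7 + 4*c^2/9 + 5*c*asin(2*c/3)/6 + 5*sqrt(9 - 4*c^2)/12


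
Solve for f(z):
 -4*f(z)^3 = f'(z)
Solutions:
 f(z) = -sqrt(2)*sqrt(-1/(C1 - 4*z))/2
 f(z) = sqrt(2)*sqrt(-1/(C1 - 4*z))/2


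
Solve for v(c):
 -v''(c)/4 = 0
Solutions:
 v(c) = C1 + C2*c


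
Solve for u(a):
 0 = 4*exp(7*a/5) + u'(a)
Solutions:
 u(a) = C1 - 20*exp(7*a/5)/7


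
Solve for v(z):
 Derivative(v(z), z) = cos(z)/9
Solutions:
 v(z) = C1 + sin(z)/9


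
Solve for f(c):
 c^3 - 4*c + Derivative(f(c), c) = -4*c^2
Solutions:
 f(c) = C1 - c^4/4 - 4*c^3/3 + 2*c^2


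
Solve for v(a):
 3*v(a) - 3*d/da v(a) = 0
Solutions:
 v(a) = C1*exp(a)


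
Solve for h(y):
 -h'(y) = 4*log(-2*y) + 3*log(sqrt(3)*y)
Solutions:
 h(y) = C1 - 7*y*log(y) + y*(-log(48) - log(3)/2 + 7 - 4*I*pi)


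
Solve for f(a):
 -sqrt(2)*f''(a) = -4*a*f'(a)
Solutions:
 f(a) = C1 + C2*erfi(2^(1/4)*a)


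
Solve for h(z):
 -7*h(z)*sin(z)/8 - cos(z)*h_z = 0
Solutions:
 h(z) = C1*cos(z)^(7/8)


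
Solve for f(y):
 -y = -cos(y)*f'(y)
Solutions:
 f(y) = C1 + Integral(y/cos(y), y)


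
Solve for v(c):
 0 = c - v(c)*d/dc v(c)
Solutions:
 v(c) = -sqrt(C1 + c^2)
 v(c) = sqrt(C1 + c^2)


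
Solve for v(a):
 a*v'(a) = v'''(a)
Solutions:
 v(a) = C1 + Integral(C2*airyai(a) + C3*airybi(a), a)


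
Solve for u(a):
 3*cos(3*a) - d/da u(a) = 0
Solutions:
 u(a) = C1 + sin(3*a)


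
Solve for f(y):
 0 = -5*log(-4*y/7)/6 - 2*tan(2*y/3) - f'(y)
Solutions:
 f(y) = C1 - 5*y*log(-y)/6 - 5*y*log(2)/3 + 5*y/6 + 5*y*log(7)/6 + 3*log(cos(2*y/3))


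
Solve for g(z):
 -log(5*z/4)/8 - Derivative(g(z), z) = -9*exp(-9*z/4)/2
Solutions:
 g(z) = C1 - z*log(z)/8 + z*(-log(5) + 1 + 2*log(2))/8 - 2*exp(-9*z/4)


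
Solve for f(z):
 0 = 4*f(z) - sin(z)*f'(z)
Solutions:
 f(z) = C1*(cos(z)^2 - 2*cos(z) + 1)/(cos(z)^2 + 2*cos(z) + 1)


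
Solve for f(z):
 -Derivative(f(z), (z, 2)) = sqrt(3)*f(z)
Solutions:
 f(z) = C1*sin(3^(1/4)*z) + C2*cos(3^(1/4)*z)


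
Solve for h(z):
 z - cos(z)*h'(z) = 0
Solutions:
 h(z) = C1 + Integral(z/cos(z), z)


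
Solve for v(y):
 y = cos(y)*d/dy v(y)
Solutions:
 v(y) = C1 + Integral(y/cos(y), y)


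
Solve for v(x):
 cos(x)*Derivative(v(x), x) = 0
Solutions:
 v(x) = C1


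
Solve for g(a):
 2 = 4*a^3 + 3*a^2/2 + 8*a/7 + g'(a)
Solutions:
 g(a) = C1 - a^4 - a^3/2 - 4*a^2/7 + 2*a


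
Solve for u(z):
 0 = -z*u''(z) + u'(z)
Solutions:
 u(z) = C1 + C2*z^2


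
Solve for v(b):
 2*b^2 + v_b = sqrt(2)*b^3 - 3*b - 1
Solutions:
 v(b) = C1 + sqrt(2)*b^4/4 - 2*b^3/3 - 3*b^2/2 - b


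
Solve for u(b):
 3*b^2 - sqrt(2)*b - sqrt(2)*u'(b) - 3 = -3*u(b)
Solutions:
 u(b) = C1*exp(3*sqrt(2)*b/2) - b^2 - sqrt(2)*b/3 + 7/9


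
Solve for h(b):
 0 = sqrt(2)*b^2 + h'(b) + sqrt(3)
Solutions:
 h(b) = C1 - sqrt(2)*b^3/3 - sqrt(3)*b


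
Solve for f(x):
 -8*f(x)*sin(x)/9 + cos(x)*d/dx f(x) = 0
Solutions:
 f(x) = C1/cos(x)^(8/9)


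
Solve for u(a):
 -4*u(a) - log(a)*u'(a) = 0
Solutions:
 u(a) = C1*exp(-4*li(a))


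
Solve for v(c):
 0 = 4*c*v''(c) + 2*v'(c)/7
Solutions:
 v(c) = C1 + C2*c^(13/14)


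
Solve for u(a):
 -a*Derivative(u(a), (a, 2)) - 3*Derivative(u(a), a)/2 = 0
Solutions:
 u(a) = C1 + C2/sqrt(a)


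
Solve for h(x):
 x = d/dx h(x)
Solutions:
 h(x) = C1 + x^2/2


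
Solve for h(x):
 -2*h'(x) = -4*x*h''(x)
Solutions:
 h(x) = C1 + C2*x^(3/2)


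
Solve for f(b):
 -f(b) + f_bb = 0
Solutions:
 f(b) = C1*exp(-b) + C2*exp(b)


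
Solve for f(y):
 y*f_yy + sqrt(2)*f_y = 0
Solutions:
 f(y) = C1 + C2*y^(1 - sqrt(2))


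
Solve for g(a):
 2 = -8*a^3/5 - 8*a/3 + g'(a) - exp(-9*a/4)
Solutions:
 g(a) = C1 + 2*a^4/5 + 4*a^2/3 + 2*a - 4*exp(-9*a/4)/9


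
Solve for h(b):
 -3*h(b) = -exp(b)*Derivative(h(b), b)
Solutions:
 h(b) = C1*exp(-3*exp(-b))


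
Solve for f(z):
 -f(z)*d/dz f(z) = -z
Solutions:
 f(z) = -sqrt(C1 + z^2)
 f(z) = sqrt(C1 + z^2)


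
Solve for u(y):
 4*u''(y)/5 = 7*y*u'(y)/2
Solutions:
 u(y) = C1 + C2*erfi(sqrt(35)*y/4)


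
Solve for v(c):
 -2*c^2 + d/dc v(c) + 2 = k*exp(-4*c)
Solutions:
 v(c) = C1 + 2*c^3/3 - 2*c - k*exp(-4*c)/4


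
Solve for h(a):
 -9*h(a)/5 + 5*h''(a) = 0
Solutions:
 h(a) = C1*exp(-3*a/5) + C2*exp(3*a/5)


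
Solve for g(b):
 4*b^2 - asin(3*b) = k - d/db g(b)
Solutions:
 g(b) = C1 - 4*b^3/3 + b*k + b*asin(3*b) + sqrt(1 - 9*b^2)/3


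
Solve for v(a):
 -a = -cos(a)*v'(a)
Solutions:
 v(a) = C1 + Integral(a/cos(a), a)


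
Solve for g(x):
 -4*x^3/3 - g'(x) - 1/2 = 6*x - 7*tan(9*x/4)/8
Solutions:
 g(x) = C1 - x^4/3 - 3*x^2 - x/2 - 7*log(cos(9*x/4))/18


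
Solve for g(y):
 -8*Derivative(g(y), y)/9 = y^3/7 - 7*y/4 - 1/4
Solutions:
 g(y) = C1 - 9*y^4/224 + 63*y^2/64 + 9*y/32


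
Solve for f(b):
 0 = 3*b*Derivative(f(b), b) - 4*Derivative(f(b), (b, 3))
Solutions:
 f(b) = C1 + Integral(C2*airyai(6^(1/3)*b/2) + C3*airybi(6^(1/3)*b/2), b)


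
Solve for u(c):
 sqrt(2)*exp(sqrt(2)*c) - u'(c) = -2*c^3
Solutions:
 u(c) = C1 + c^4/2 + exp(sqrt(2)*c)


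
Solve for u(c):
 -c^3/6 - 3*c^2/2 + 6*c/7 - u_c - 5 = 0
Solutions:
 u(c) = C1 - c^4/24 - c^3/2 + 3*c^2/7 - 5*c


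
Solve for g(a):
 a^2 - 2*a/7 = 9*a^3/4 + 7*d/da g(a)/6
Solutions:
 g(a) = C1 - 27*a^4/56 + 2*a^3/7 - 6*a^2/49


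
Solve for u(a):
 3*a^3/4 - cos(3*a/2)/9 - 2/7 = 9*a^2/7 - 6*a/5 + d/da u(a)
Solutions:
 u(a) = C1 + 3*a^4/16 - 3*a^3/7 + 3*a^2/5 - 2*a/7 - 2*sin(3*a/2)/27


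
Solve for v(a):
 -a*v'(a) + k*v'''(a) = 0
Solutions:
 v(a) = C1 + Integral(C2*airyai(a*(1/k)^(1/3)) + C3*airybi(a*(1/k)^(1/3)), a)


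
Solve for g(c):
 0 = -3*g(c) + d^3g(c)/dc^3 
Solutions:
 g(c) = C3*exp(3^(1/3)*c) + (C1*sin(3^(5/6)*c/2) + C2*cos(3^(5/6)*c/2))*exp(-3^(1/3)*c/2)


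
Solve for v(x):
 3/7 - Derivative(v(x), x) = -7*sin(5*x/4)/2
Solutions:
 v(x) = C1 + 3*x/7 - 14*cos(5*x/4)/5


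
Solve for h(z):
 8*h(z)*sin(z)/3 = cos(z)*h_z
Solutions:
 h(z) = C1/cos(z)^(8/3)


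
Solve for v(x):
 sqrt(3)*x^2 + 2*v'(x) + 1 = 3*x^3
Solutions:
 v(x) = C1 + 3*x^4/8 - sqrt(3)*x^3/6 - x/2


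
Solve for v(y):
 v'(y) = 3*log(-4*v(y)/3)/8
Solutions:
 -8*Integral(1/(log(-_y) - log(3) + 2*log(2)), (_y, v(y)))/3 = C1 - y


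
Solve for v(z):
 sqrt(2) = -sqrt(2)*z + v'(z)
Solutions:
 v(z) = C1 + sqrt(2)*z^2/2 + sqrt(2)*z


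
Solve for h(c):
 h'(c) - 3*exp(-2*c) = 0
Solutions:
 h(c) = C1 - 3*exp(-2*c)/2


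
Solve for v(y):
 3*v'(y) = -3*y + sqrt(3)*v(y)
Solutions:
 v(y) = C1*exp(sqrt(3)*y/3) + sqrt(3)*y + 3


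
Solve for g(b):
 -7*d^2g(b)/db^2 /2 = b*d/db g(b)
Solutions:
 g(b) = C1 + C2*erf(sqrt(7)*b/7)


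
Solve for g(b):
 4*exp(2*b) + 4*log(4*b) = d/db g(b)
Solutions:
 g(b) = C1 + 4*b*log(b) + 4*b*(-1 + 2*log(2)) + 2*exp(2*b)


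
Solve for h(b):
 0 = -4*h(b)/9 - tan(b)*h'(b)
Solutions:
 h(b) = C1/sin(b)^(4/9)


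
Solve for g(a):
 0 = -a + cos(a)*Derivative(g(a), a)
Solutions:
 g(a) = C1 + Integral(a/cos(a), a)


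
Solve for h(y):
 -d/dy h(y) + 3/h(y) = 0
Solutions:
 h(y) = -sqrt(C1 + 6*y)
 h(y) = sqrt(C1 + 6*y)


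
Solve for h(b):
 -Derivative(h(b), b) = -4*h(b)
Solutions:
 h(b) = C1*exp(4*b)


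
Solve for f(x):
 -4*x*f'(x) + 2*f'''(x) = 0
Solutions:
 f(x) = C1 + Integral(C2*airyai(2^(1/3)*x) + C3*airybi(2^(1/3)*x), x)


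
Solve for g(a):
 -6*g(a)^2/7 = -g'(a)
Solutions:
 g(a) = -7/(C1 + 6*a)


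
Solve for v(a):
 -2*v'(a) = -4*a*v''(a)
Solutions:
 v(a) = C1 + C2*a^(3/2)


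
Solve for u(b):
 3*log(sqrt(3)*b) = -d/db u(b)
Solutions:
 u(b) = C1 - 3*b*log(b) - 3*b*log(3)/2 + 3*b


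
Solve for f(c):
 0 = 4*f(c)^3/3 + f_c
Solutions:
 f(c) = -sqrt(6)*sqrt(-1/(C1 - 4*c))/2
 f(c) = sqrt(6)*sqrt(-1/(C1 - 4*c))/2


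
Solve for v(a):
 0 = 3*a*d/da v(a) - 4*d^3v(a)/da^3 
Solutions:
 v(a) = C1 + Integral(C2*airyai(6^(1/3)*a/2) + C3*airybi(6^(1/3)*a/2), a)


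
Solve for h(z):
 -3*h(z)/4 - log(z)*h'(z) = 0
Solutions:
 h(z) = C1*exp(-3*li(z)/4)


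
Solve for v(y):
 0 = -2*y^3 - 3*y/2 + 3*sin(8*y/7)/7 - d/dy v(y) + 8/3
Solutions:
 v(y) = C1 - y^4/2 - 3*y^2/4 + 8*y/3 - 3*cos(8*y/7)/8


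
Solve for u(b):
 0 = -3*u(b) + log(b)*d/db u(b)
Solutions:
 u(b) = C1*exp(3*li(b))


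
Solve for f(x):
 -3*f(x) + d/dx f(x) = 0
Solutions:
 f(x) = C1*exp(3*x)


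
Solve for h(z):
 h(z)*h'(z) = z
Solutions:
 h(z) = -sqrt(C1 + z^2)
 h(z) = sqrt(C1 + z^2)


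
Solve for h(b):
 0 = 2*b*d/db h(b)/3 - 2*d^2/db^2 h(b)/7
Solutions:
 h(b) = C1 + C2*erfi(sqrt(42)*b/6)


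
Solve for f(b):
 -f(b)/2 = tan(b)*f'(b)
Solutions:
 f(b) = C1/sqrt(sin(b))


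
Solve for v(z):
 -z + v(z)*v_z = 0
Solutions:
 v(z) = -sqrt(C1 + z^2)
 v(z) = sqrt(C1 + z^2)


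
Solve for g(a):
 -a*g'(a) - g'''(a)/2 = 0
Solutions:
 g(a) = C1 + Integral(C2*airyai(-2^(1/3)*a) + C3*airybi(-2^(1/3)*a), a)


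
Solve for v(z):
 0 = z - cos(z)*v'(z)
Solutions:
 v(z) = C1 + Integral(z/cos(z), z)


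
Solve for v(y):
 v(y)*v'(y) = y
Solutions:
 v(y) = -sqrt(C1 + y^2)
 v(y) = sqrt(C1 + y^2)


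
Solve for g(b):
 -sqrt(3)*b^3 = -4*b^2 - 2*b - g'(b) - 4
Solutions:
 g(b) = C1 + sqrt(3)*b^4/4 - 4*b^3/3 - b^2 - 4*b


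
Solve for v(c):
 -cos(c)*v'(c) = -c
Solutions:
 v(c) = C1 + Integral(c/cos(c), c)


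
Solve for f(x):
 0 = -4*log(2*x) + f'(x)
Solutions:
 f(x) = C1 + 4*x*log(x) - 4*x + x*log(16)


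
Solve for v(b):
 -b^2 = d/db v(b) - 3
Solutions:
 v(b) = C1 - b^3/3 + 3*b


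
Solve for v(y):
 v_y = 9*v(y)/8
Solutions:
 v(y) = C1*exp(9*y/8)


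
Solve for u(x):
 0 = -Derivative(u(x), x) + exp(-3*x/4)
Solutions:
 u(x) = C1 - 4*exp(-3*x/4)/3


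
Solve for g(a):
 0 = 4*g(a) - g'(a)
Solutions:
 g(a) = C1*exp(4*a)


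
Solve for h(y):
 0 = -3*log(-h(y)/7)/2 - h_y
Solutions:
 2*Integral(1/(log(-_y) - log(7)), (_y, h(y)))/3 = C1 - y


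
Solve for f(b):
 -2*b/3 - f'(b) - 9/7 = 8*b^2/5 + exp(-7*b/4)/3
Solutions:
 f(b) = C1 - 8*b^3/15 - b^2/3 - 9*b/7 + 4*exp(-7*b/4)/21


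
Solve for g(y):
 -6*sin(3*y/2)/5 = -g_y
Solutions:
 g(y) = C1 - 4*cos(3*y/2)/5


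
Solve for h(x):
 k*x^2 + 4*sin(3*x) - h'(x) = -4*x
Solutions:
 h(x) = C1 + k*x^3/3 + 2*x^2 - 4*cos(3*x)/3


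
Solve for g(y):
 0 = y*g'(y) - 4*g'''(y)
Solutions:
 g(y) = C1 + Integral(C2*airyai(2^(1/3)*y/2) + C3*airybi(2^(1/3)*y/2), y)


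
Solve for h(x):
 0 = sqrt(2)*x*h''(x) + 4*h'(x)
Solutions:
 h(x) = C1 + C2*x^(1 - 2*sqrt(2))


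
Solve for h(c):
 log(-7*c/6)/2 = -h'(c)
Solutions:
 h(c) = C1 - c*log(-c)/2 + c*(-log(7) + 1 + log(6))/2


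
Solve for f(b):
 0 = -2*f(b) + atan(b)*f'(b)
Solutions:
 f(b) = C1*exp(2*Integral(1/atan(b), b))


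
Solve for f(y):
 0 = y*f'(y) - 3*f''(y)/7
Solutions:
 f(y) = C1 + C2*erfi(sqrt(42)*y/6)


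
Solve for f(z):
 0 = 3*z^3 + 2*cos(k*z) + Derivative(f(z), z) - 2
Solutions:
 f(z) = C1 - 3*z^4/4 + 2*z - 2*sin(k*z)/k


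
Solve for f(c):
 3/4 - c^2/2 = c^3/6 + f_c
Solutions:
 f(c) = C1 - c^4/24 - c^3/6 + 3*c/4


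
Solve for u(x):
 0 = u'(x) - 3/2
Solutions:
 u(x) = C1 + 3*x/2


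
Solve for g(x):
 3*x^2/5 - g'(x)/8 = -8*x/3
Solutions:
 g(x) = C1 + 8*x^3/5 + 32*x^2/3


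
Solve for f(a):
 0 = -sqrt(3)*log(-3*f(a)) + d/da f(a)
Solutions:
 -sqrt(3)*Integral(1/(log(-_y) + log(3)), (_y, f(a)))/3 = C1 - a


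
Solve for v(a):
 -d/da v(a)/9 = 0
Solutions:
 v(a) = C1


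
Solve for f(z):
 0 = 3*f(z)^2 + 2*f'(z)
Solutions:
 f(z) = 2/(C1 + 3*z)


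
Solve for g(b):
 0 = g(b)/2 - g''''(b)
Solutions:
 g(b) = C1*exp(-2^(3/4)*b/2) + C2*exp(2^(3/4)*b/2) + C3*sin(2^(3/4)*b/2) + C4*cos(2^(3/4)*b/2)


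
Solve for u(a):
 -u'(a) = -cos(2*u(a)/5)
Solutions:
 -a - 5*log(sin(2*u(a)/5) - 1)/4 + 5*log(sin(2*u(a)/5) + 1)/4 = C1


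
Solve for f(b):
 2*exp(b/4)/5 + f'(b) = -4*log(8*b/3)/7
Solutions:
 f(b) = C1 - 4*b*log(b)/7 + 4*b*(-3*log(2) + 1 + log(3))/7 - 8*exp(b/4)/5


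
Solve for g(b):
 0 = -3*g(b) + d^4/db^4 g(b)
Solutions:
 g(b) = C1*exp(-3^(1/4)*b) + C2*exp(3^(1/4)*b) + C3*sin(3^(1/4)*b) + C4*cos(3^(1/4)*b)


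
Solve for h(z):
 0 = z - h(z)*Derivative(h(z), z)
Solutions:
 h(z) = -sqrt(C1 + z^2)
 h(z) = sqrt(C1 + z^2)


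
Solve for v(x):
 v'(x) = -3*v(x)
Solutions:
 v(x) = C1*exp(-3*x)


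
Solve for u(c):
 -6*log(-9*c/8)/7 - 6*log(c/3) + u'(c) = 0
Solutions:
 u(c) = C1 + 48*c*log(c)/7 + 6*c*(-8 - 5*log(3) - 3*log(2) + I*pi)/7


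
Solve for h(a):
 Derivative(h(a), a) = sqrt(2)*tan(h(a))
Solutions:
 h(a) = pi - asin(C1*exp(sqrt(2)*a))
 h(a) = asin(C1*exp(sqrt(2)*a))


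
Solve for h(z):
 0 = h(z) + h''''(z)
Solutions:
 h(z) = (C1*sin(sqrt(2)*z/2) + C2*cos(sqrt(2)*z/2))*exp(-sqrt(2)*z/2) + (C3*sin(sqrt(2)*z/2) + C4*cos(sqrt(2)*z/2))*exp(sqrt(2)*z/2)


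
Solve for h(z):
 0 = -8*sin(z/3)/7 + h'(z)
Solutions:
 h(z) = C1 - 24*cos(z/3)/7


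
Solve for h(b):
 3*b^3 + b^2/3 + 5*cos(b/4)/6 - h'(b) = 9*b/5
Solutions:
 h(b) = C1 + 3*b^4/4 + b^3/9 - 9*b^2/10 + 10*sin(b/4)/3


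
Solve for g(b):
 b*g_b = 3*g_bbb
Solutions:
 g(b) = C1 + Integral(C2*airyai(3^(2/3)*b/3) + C3*airybi(3^(2/3)*b/3), b)


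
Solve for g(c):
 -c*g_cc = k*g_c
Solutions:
 g(c) = C1 + c^(1 - re(k))*(C2*sin(log(c)*Abs(im(k))) + C3*cos(log(c)*im(k)))


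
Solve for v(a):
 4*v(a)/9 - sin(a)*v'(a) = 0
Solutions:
 v(a) = C1*(cos(a) - 1)^(2/9)/(cos(a) + 1)^(2/9)


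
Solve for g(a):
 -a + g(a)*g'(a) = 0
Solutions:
 g(a) = -sqrt(C1 + a^2)
 g(a) = sqrt(C1 + a^2)


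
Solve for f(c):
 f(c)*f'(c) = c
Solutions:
 f(c) = -sqrt(C1 + c^2)
 f(c) = sqrt(C1 + c^2)


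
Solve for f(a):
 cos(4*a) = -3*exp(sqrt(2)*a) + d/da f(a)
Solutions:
 f(a) = C1 + 3*sqrt(2)*exp(sqrt(2)*a)/2 + sin(4*a)/4


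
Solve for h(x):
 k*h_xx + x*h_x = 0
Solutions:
 h(x) = C1 + C2*sqrt(k)*erf(sqrt(2)*x*sqrt(1/k)/2)


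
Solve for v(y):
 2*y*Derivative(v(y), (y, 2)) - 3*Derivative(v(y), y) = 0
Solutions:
 v(y) = C1 + C2*y^(5/2)


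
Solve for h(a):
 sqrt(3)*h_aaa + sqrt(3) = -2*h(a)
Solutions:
 h(a) = C3*exp(-2^(1/3)*3^(5/6)*a/3) + (C1*sin(6^(1/3)*a/2) + C2*cos(6^(1/3)*a/2))*exp(2^(1/3)*3^(5/6)*a/6) - sqrt(3)/2


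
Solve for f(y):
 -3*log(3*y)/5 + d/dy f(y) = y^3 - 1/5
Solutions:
 f(y) = C1 + y^4/4 + 3*y*log(y)/5 - 4*y/5 + 3*y*log(3)/5


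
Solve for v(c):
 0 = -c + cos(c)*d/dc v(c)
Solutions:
 v(c) = C1 + Integral(c/cos(c), c)


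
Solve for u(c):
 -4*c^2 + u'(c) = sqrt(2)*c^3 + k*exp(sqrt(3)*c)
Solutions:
 u(c) = C1 + sqrt(2)*c^4/4 + 4*c^3/3 + sqrt(3)*k*exp(sqrt(3)*c)/3


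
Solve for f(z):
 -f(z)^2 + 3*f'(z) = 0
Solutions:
 f(z) = -3/(C1 + z)


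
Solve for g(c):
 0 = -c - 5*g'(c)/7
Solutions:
 g(c) = C1 - 7*c^2/10


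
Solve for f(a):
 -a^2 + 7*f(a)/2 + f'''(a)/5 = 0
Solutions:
 f(a) = C3*exp(-2^(2/3)*35^(1/3)*a/2) + 2*a^2/7 + (C1*sin(2^(2/3)*sqrt(3)*35^(1/3)*a/4) + C2*cos(2^(2/3)*sqrt(3)*35^(1/3)*a/4))*exp(2^(2/3)*35^(1/3)*a/4)


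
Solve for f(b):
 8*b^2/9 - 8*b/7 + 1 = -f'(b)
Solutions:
 f(b) = C1 - 8*b^3/27 + 4*b^2/7 - b


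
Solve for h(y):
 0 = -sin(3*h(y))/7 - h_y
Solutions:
 y/7 + log(cos(3*h(y)) - 1)/6 - log(cos(3*h(y)) + 1)/6 = C1


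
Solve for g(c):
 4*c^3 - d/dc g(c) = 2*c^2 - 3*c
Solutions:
 g(c) = C1 + c^4 - 2*c^3/3 + 3*c^2/2


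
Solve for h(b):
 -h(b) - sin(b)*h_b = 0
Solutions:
 h(b) = C1*sqrt(cos(b) + 1)/sqrt(cos(b) - 1)


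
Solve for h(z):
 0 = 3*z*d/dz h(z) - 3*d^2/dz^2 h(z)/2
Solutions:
 h(z) = C1 + C2*erfi(z)


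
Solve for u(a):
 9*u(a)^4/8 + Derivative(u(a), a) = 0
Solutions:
 u(a) = (-3^(2/3)/3 - 3^(1/6)*I)*(1/(C1 + 9*a))^(1/3)
 u(a) = (-3^(2/3)/3 + 3^(1/6)*I)*(1/(C1 + 9*a))^(1/3)
 u(a) = 2*(1/(C1 + 27*a))^(1/3)


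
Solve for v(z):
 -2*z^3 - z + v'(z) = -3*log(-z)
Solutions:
 v(z) = C1 + z^4/2 + z^2/2 - 3*z*log(-z) + 3*z


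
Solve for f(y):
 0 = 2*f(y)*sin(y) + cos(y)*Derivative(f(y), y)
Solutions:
 f(y) = C1*cos(y)^2


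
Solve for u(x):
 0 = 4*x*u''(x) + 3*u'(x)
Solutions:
 u(x) = C1 + C2*x^(1/4)


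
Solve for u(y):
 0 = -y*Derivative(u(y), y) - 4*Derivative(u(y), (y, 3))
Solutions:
 u(y) = C1 + Integral(C2*airyai(-2^(1/3)*y/2) + C3*airybi(-2^(1/3)*y/2), y)


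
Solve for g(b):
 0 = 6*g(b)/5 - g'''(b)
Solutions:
 g(b) = C3*exp(5^(2/3)*6^(1/3)*b/5) + (C1*sin(2^(1/3)*3^(5/6)*5^(2/3)*b/10) + C2*cos(2^(1/3)*3^(5/6)*5^(2/3)*b/10))*exp(-5^(2/3)*6^(1/3)*b/10)


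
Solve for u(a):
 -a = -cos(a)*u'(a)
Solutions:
 u(a) = C1 + Integral(a/cos(a), a)


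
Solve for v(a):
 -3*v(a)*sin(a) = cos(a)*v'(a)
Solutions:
 v(a) = C1*cos(a)^3


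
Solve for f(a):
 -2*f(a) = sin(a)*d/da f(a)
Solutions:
 f(a) = C1*(cos(a) + 1)/(cos(a) - 1)


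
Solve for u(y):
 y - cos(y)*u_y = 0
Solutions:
 u(y) = C1 + Integral(y/cos(y), y)


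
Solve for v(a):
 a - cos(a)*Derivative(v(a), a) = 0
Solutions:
 v(a) = C1 + Integral(a/cos(a), a)


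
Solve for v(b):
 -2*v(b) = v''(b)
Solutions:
 v(b) = C1*sin(sqrt(2)*b) + C2*cos(sqrt(2)*b)


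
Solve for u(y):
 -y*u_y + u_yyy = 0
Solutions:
 u(y) = C1 + Integral(C2*airyai(y) + C3*airybi(y), y)


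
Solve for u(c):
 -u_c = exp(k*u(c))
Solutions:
 u(c) = Piecewise((log(1/(C1*k + c*k))/k, Ne(k, 0)), (nan, True))
 u(c) = Piecewise((C1 - c, Eq(k, 0)), (nan, True))


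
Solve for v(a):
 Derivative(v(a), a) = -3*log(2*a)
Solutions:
 v(a) = C1 - 3*a*log(a) - a*log(8) + 3*a


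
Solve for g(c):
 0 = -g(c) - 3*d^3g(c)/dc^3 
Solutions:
 g(c) = C3*exp(-3^(2/3)*c/3) + (C1*sin(3^(1/6)*c/2) + C2*cos(3^(1/6)*c/2))*exp(3^(2/3)*c/6)


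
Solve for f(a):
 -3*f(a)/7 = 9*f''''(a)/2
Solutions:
 f(a) = (C1*sin(42^(3/4)*a/42) + C2*cos(42^(3/4)*a/42))*exp(-42^(3/4)*a/42) + (C3*sin(42^(3/4)*a/42) + C4*cos(42^(3/4)*a/42))*exp(42^(3/4)*a/42)


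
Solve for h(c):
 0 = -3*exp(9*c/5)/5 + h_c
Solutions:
 h(c) = C1 + exp(9*c/5)/3


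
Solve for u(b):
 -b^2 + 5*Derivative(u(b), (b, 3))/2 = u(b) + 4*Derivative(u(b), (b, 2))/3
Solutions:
 u(b) = C1*exp(b*(-(135*sqrt(19249) + 18737)^(1/3) - 64/(135*sqrt(19249) + 18737)^(1/3) + 16)/90)*sin(sqrt(3)*b*(-(135*sqrt(19249) + 18737)^(1/3) + 64/(135*sqrt(19249) + 18737)^(1/3))/90) + C2*exp(b*(-(135*sqrt(19249) + 18737)^(1/3) - 64/(135*sqrt(19249) + 18737)^(1/3) + 16)/90)*cos(sqrt(3)*b*(-(135*sqrt(19249) + 18737)^(1/3) + 64/(135*sqrt(19249) + 18737)^(1/3))/90) + C3*exp(b*(64/(135*sqrt(19249) + 18737)^(1/3) + 8 + (135*sqrt(19249) + 18737)^(1/3))/45) - b^2 + 8/3


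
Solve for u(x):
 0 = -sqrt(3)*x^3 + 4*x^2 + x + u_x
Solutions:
 u(x) = C1 + sqrt(3)*x^4/4 - 4*x^3/3 - x^2/2


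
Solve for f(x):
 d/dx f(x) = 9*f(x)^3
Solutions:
 f(x) = -sqrt(2)*sqrt(-1/(C1 + 9*x))/2
 f(x) = sqrt(2)*sqrt(-1/(C1 + 9*x))/2


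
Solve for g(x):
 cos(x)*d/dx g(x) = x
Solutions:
 g(x) = C1 + Integral(x/cos(x), x)


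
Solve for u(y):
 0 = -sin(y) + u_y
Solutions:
 u(y) = C1 - cos(y)


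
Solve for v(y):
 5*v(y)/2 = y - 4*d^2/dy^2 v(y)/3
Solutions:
 v(y) = C1*sin(sqrt(30)*y/4) + C2*cos(sqrt(30)*y/4) + 2*y/5


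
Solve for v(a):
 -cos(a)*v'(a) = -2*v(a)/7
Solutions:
 v(a) = C1*(sin(a) + 1)^(1/7)/(sin(a) - 1)^(1/7)


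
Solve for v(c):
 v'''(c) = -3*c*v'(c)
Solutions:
 v(c) = C1 + Integral(C2*airyai(-3^(1/3)*c) + C3*airybi(-3^(1/3)*c), c)


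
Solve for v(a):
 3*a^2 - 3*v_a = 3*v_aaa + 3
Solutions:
 v(a) = C1 + C2*sin(a) + C3*cos(a) + a^3/3 - 3*a


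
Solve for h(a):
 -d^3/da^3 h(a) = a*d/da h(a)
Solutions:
 h(a) = C1 + Integral(C2*airyai(-a) + C3*airybi(-a), a)


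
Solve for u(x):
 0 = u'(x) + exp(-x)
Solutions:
 u(x) = C1 + exp(-x)


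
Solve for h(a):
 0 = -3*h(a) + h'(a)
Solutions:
 h(a) = C1*exp(3*a)


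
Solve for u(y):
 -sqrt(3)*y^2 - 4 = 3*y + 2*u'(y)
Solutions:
 u(y) = C1 - sqrt(3)*y^3/6 - 3*y^2/4 - 2*y


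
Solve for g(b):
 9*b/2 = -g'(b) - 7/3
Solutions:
 g(b) = C1 - 9*b^2/4 - 7*b/3


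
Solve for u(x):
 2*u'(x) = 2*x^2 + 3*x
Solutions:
 u(x) = C1 + x^3/3 + 3*x^2/4


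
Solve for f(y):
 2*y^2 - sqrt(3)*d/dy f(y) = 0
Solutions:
 f(y) = C1 + 2*sqrt(3)*y^3/9


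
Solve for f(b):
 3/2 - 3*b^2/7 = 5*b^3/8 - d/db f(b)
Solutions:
 f(b) = C1 + 5*b^4/32 + b^3/7 - 3*b/2


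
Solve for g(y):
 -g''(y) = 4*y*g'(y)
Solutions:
 g(y) = C1 + C2*erf(sqrt(2)*y)


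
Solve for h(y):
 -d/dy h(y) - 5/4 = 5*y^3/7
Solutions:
 h(y) = C1 - 5*y^4/28 - 5*y/4


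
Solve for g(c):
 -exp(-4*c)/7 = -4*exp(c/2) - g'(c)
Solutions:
 g(c) = C1 - 8*exp(c/2) - exp(-4*c)/28


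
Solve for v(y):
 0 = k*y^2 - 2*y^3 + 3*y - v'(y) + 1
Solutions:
 v(y) = C1 + k*y^3/3 - y^4/2 + 3*y^2/2 + y


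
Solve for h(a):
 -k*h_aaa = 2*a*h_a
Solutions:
 h(a) = C1 + Integral(C2*airyai(2^(1/3)*a*(-1/k)^(1/3)) + C3*airybi(2^(1/3)*a*(-1/k)^(1/3)), a)


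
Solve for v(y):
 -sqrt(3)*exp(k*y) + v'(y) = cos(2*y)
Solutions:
 v(y) = C1 + sin(2*y)/2 + sqrt(3)*exp(k*y)/k


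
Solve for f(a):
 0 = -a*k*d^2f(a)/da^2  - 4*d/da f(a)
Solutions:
 f(a) = C1 + a^(((re(k) - 4)*re(k) + im(k)^2)/(re(k)^2 + im(k)^2))*(C2*sin(4*log(a)*Abs(im(k))/(re(k)^2 + im(k)^2)) + C3*cos(4*log(a)*im(k)/(re(k)^2 + im(k)^2)))


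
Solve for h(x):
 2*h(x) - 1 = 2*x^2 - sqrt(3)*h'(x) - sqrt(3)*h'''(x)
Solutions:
 h(x) = C1*exp(-sqrt(3)*x*(-(3 + sqrt(10))^(1/3) + (3 + sqrt(10))^(-1/3))/6)*sin(x*((3 + sqrt(10))^(-1/3) + (3 + sqrt(10))^(1/3))/2) + C2*exp(-sqrt(3)*x*(-(3 + sqrt(10))^(1/3) + (3 + sqrt(10))^(-1/3))/6)*cos(x*((3 + sqrt(10))^(-1/3) + (3 + sqrt(10))^(1/3))/2) + C3*exp(sqrt(3)*x*(-(3 + sqrt(10))^(1/3) + (3 + sqrt(10))^(-1/3))/3) + x^2 - sqrt(3)*x + 2


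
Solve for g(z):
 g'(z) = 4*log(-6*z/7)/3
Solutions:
 g(z) = C1 + 4*z*log(-z)/3 + 4*z*(-log(7) - 1 + log(6))/3


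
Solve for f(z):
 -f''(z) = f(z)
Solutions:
 f(z) = C1*sin(z) + C2*cos(z)


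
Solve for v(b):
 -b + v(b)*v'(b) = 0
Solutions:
 v(b) = -sqrt(C1 + b^2)
 v(b) = sqrt(C1 + b^2)


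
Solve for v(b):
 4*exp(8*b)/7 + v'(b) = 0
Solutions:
 v(b) = C1 - exp(8*b)/14


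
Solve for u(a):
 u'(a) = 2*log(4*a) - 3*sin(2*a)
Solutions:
 u(a) = C1 + 2*a*log(a) - 2*a + 4*a*log(2) + 3*cos(2*a)/2


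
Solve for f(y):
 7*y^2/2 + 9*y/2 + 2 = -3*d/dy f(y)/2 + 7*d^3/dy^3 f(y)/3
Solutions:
 f(y) = C1 + C2*exp(-3*sqrt(14)*y/14) + C3*exp(3*sqrt(14)*y/14) - 7*y^3/9 - 3*y^2/2 - 232*y/27


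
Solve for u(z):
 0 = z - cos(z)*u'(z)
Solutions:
 u(z) = C1 + Integral(z/cos(z), z)


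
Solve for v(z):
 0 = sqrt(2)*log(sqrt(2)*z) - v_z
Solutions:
 v(z) = C1 + sqrt(2)*z*log(z) - sqrt(2)*z + sqrt(2)*z*log(2)/2


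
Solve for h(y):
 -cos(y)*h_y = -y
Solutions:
 h(y) = C1 + Integral(y/cos(y), y)


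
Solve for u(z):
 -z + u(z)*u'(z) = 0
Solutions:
 u(z) = -sqrt(C1 + z^2)
 u(z) = sqrt(C1 + z^2)


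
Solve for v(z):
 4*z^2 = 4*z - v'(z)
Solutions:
 v(z) = C1 - 4*z^3/3 + 2*z^2


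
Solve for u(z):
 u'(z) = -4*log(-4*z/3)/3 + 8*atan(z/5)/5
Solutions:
 u(z) = C1 - 4*z*log(-z)/3 + 8*z*atan(z/5)/5 - 8*z*log(2)/3 + 4*z/3 + 4*z*log(3)/3 - 4*log(z^2 + 25)


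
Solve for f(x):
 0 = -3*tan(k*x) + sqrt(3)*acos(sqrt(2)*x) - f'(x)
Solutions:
 f(x) = C1 + sqrt(3)*(x*acos(sqrt(2)*x) - sqrt(2)*sqrt(1 - 2*x^2)/2) - 3*Piecewise((-log(cos(k*x))/k, Ne(k, 0)), (0, True))


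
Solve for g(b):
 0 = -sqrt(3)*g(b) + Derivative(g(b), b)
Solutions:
 g(b) = C1*exp(sqrt(3)*b)


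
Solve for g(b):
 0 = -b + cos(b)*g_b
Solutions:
 g(b) = C1 + Integral(b/cos(b), b)


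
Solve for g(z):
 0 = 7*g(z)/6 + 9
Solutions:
 g(z) = -54/7


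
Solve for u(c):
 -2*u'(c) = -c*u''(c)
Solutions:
 u(c) = C1 + C2*c^3


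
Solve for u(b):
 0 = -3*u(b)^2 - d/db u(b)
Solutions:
 u(b) = 1/(C1 + 3*b)


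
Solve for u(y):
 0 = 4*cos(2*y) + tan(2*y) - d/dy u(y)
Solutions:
 u(y) = C1 - log(cos(2*y))/2 + 2*sin(2*y)


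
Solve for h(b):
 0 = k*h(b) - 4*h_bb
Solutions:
 h(b) = C1*exp(-b*sqrt(k)/2) + C2*exp(b*sqrt(k)/2)


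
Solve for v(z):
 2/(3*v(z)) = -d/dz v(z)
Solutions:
 v(z) = -sqrt(C1 - 12*z)/3
 v(z) = sqrt(C1 - 12*z)/3


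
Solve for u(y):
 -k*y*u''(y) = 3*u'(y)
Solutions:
 u(y) = C1 + y^(((re(k) - 3)*re(k) + im(k)^2)/(re(k)^2 + im(k)^2))*(C2*sin(3*log(y)*Abs(im(k))/(re(k)^2 + im(k)^2)) + C3*cos(3*log(y)*im(k)/(re(k)^2 + im(k)^2)))


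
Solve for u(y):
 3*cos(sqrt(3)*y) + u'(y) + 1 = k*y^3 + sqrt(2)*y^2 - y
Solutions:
 u(y) = C1 + k*y^4/4 + sqrt(2)*y^3/3 - y^2/2 - y - sqrt(3)*sin(sqrt(3)*y)


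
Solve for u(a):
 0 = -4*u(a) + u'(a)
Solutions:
 u(a) = C1*exp(4*a)


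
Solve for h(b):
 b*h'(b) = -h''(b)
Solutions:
 h(b) = C1 + C2*erf(sqrt(2)*b/2)


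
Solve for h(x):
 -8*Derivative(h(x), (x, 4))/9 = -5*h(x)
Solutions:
 h(x) = C1*exp(-10^(1/4)*sqrt(3)*x/2) + C2*exp(10^(1/4)*sqrt(3)*x/2) + C3*sin(10^(1/4)*sqrt(3)*x/2) + C4*cos(10^(1/4)*sqrt(3)*x/2)


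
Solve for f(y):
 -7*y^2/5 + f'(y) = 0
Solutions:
 f(y) = C1 + 7*y^3/15


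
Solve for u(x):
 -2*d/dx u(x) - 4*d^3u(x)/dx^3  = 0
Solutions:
 u(x) = C1 + C2*sin(sqrt(2)*x/2) + C3*cos(sqrt(2)*x/2)


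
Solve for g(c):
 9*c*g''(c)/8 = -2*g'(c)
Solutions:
 g(c) = C1 + C2/c^(7/9)


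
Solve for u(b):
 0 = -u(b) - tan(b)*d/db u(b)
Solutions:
 u(b) = C1/sin(b)


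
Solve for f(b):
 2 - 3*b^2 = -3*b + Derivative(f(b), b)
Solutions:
 f(b) = C1 - b^3 + 3*b^2/2 + 2*b


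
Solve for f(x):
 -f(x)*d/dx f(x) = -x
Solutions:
 f(x) = -sqrt(C1 + x^2)
 f(x) = sqrt(C1 + x^2)


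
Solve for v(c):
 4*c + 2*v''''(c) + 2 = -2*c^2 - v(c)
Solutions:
 v(c) = -2*c^2 - 4*c + (C1*sin(2^(1/4)*c/2) + C2*cos(2^(1/4)*c/2))*exp(-2^(1/4)*c/2) + (C3*sin(2^(1/4)*c/2) + C4*cos(2^(1/4)*c/2))*exp(2^(1/4)*c/2) - 2


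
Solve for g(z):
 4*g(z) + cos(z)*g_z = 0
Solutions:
 g(z) = C1*(sin(z)^2 - 2*sin(z) + 1)/(sin(z)^2 + 2*sin(z) + 1)


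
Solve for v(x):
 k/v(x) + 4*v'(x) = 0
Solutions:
 v(x) = -sqrt(C1 - 2*k*x)/2
 v(x) = sqrt(C1 - 2*k*x)/2


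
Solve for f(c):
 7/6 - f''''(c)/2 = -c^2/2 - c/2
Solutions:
 f(c) = C1 + C2*c + C3*c^2 + C4*c^3 + c^6/360 + c^5/120 + 7*c^4/72


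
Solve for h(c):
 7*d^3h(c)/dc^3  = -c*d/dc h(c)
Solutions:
 h(c) = C1 + Integral(C2*airyai(-7^(2/3)*c/7) + C3*airybi(-7^(2/3)*c/7), c)


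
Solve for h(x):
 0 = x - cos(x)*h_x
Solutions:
 h(x) = C1 + Integral(x/cos(x), x)


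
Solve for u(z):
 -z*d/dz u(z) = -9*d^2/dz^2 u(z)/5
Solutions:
 u(z) = C1 + C2*erfi(sqrt(10)*z/6)


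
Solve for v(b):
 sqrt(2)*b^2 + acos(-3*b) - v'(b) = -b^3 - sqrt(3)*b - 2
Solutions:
 v(b) = C1 + b^4/4 + sqrt(2)*b^3/3 + sqrt(3)*b^2/2 + b*acos(-3*b) + 2*b + sqrt(1 - 9*b^2)/3


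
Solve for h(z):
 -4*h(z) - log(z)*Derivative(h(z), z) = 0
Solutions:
 h(z) = C1*exp(-4*li(z))


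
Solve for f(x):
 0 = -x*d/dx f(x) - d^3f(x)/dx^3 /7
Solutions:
 f(x) = C1 + Integral(C2*airyai(-7^(1/3)*x) + C3*airybi(-7^(1/3)*x), x)


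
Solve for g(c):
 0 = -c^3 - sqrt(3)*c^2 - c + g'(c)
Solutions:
 g(c) = C1 + c^4/4 + sqrt(3)*c^3/3 + c^2/2


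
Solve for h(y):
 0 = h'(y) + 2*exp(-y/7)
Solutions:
 h(y) = C1 + 14*exp(-y/7)


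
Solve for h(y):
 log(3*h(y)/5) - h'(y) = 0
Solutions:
 -Integral(1/(log(_y) - log(5) + log(3)), (_y, h(y))) = C1 - y


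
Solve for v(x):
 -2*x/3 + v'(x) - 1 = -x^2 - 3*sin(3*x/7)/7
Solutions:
 v(x) = C1 - x^3/3 + x^2/3 + x + cos(3*x/7)


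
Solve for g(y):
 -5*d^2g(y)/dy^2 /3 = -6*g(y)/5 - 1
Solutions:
 g(y) = C1*exp(-3*sqrt(2)*y/5) + C2*exp(3*sqrt(2)*y/5) - 5/6


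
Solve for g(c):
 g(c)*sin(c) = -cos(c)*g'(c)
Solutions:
 g(c) = C1*cos(c)


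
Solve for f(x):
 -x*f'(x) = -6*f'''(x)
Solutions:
 f(x) = C1 + Integral(C2*airyai(6^(2/3)*x/6) + C3*airybi(6^(2/3)*x/6), x)


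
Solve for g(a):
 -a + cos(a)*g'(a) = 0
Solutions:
 g(a) = C1 + Integral(a/cos(a), a)
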